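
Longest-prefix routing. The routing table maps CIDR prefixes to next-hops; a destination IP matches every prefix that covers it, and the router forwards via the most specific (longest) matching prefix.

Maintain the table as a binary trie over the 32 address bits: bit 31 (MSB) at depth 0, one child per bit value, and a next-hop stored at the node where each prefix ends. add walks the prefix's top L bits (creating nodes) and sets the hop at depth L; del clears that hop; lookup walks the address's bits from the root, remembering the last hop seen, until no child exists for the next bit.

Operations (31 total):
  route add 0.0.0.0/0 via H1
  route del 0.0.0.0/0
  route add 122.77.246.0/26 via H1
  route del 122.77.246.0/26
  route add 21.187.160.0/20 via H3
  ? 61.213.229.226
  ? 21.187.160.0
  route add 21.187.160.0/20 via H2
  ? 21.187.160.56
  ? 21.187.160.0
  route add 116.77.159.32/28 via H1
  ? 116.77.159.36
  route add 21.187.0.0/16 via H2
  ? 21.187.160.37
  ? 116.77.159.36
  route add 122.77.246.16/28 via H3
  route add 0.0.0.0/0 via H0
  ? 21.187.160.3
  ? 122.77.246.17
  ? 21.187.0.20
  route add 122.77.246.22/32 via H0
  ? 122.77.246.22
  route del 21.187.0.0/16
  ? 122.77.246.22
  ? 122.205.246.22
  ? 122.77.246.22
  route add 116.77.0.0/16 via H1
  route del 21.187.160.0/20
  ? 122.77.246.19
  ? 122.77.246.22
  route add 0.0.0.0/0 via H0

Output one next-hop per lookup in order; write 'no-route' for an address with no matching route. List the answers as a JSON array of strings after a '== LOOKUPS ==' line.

Process each operation:
  + 0.0.0.0/0 (H1) depth=0
  del 0.0.0.0/0 (clear depth 0)
  + 122.77.246.0/26 (H1) depth=26
  del 122.77.246.0/26 (clear depth 26)
  + 21.187.160.0/20 (H3) depth=20
  lookup 61.213.229.226: bits 00 walk d0:-→d1:-→d2:- -> no-route
  lookup 21.187.160.0: bits 00010101101110111010 walk d0:-→d1:-→d2:-→d3:-→d4:-→d5:-→d6:-→d7:-→d8:-→d9:-→d10:-→d11:-→d12:-→d13:-→d14:-→d15:-→d16:-→d17:-→d18:-→d19:-→d20:H3 -> H3
  + 21.187.160.0/20 (H2) depth=20
  lookup 21.187.160.56: bits 00010101101110111010 walk d0:-→d1:-→d2:-→d3:-→d4:-→d5:-→d6:-→d7:-→d8:-→d9:-→d10:-→d11:-→d12:-→d13:-→d14:-→d15:-→d16:-→d17:-→d18:-→d19:-→d20:H2 -> H2
  lookup 21.187.160.0: bits 00010101101110111010 walk d0:-→d1:-→d2:-→d3:-→d4:-→d5:-→d6:-→d7:-→d8:-→d9:-→d10:-→d11:-→d12:-→d13:-→d14:-→d15:-→d16:-→d17:-→d18:-→d19:-→d20:H2 -> H2
  + 116.77.159.32/28 (H1) depth=28
  lookup 116.77.159.36: bits 0111010001001101100111110010 walk d0:-→d1:-→d2:-→d3:-→d4:-→d5:-→d6:-→d7:-→d8:-→d9:-→d10:-→d11:-→d12:-→d13:-→d14:-→d15:-→d16:-→d17:-→d18:-→d19:-→d20:-→d21:-→d22:-→d23:-→d24:-→d25:-→d26:-→d27:-→d28:H1 -> H1
  + 21.187.0.0/16 (H2) depth=16
  lookup 21.187.160.37: bits 00010101101110111010 walk d0:-→d1:-→d2:-→d3:-→d4:-→d5:-→d6:-→d7:-→d8:-→d9:-→d10:-→d11:-→d12:-→d13:-→d14:-→d15:-→d16:H2→d17:-→d18:-→d19:-→d20:H2 -> H2
  lookup 116.77.159.36: bits 0111010001001101100111110010 walk d0:-→d1:-→d2:-→d3:-→d4:-→d5:-→d6:-→d7:-→d8:-→d9:-→d10:-→d11:-→d12:-→d13:-→d14:-→d15:-→d16:-→d17:-→d18:-→d19:-→d20:-→d21:-→d22:-→d23:-→d24:-→d25:-→d26:-→d27:-→d28:H1 -> H1
  + 122.77.246.16/28 (H3) depth=28
  + 0.0.0.0/0 (H0) depth=0
  lookup 21.187.160.3: bits 00010101101110111010 walk d0:H0→d1:-→d2:-→d3:-→d4:-→d5:-→d6:-→d7:-→d8:-→d9:-→d10:-→d11:-→d12:-→d13:-→d14:-→d15:-→d16:H2→d17:-→d18:-→d19:-→d20:H2 -> H2
  lookup 122.77.246.17: bits 0111101001001101111101100001 walk d0:H0→d1:-→d2:-→d3:-→d4:-→d5:-→d6:-→d7:-→d8:-→d9:-→d10:-→d11:-→d12:-→d13:-→d14:-→d15:-→d16:-→d17:-→d18:-→d19:-→d20:-→d21:-→d22:-→d23:-→d24:-→d25:-→d26:-→d27:-→d28:H3 -> H3
  lookup 21.187.0.20: bits 0001010110111011 walk d0:H0→d1:-→d2:-→d3:-→d4:-→d5:-→d6:-→d7:-→d8:-→d9:-→d10:-→d11:-→d12:-→d13:-→d14:-→d15:-→d16:H2 -> H2
  + 122.77.246.22/32 (H0) depth=32
  lookup 122.77.246.22: bits 01111010010011011111011000010110 walk d0:H0→d1:-→d2:-→d3:-→d4:-→d5:-→d6:-→d7:-→d8:-→d9:-→d10:-→d11:-→d12:-→d13:-→d14:-→d15:-→d16:-→d17:-→d18:-→d19:-→d20:-→d21:-→d22:-→d23:-→d24:-→d25:-→d26:-→d27:-→d28:H3→d29:-→d30:-→d31:-→d32:H0 -> H0
  del 21.187.0.0/16 (clear depth 16)
  lookup 122.77.246.22: bits 01111010010011011111011000010110 walk d0:H0→d1:-→d2:-→d3:-→d4:-→d5:-→d6:-→d7:-→d8:-→d9:-→d10:-→d11:-→d12:-→d13:-→d14:-→d15:-→d16:-→d17:-→d18:-→d19:-→d20:-→d21:-→d22:-→d23:-→d24:-→d25:-→d26:-→d27:-→d28:H3→d29:-→d30:-→d31:-→d32:H0 -> H0
  lookup 122.205.246.22: bits 01111010 walk d0:H0→d1:-→d2:-→d3:-→d4:-→d5:-→d6:-→d7:-→d8:- -> H0
  lookup 122.77.246.22: bits 01111010010011011111011000010110 walk d0:H0→d1:-→d2:-→d3:-→d4:-→d5:-→d6:-→d7:-→d8:-→d9:-→d10:-→d11:-→d12:-→d13:-→d14:-→d15:-→d16:-→d17:-→d18:-→d19:-→d20:-→d21:-→d22:-→d23:-→d24:-→d25:-→d26:-→d27:-→d28:H3→d29:-→d30:-→d31:-→d32:H0 -> H0
  + 116.77.0.0/16 (H1) depth=16
  del 21.187.160.0/20 (clear depth 20)
  lookup 122.77.246.19: bits 01111010010011011111011000010 walk d0:H0→d1:-→d2:-→d3:-→d4:-→d5:-→d6:-→d7:-→d8:-→d9:-→d10:-→d11:-→d12:-→d13:-→d14:-→d15:-→d16:-→d17:-→d18:-→d19:-→d20:-→d21:-→d22:-→d23:-→d24:-→d25:-→d26:-→d27:-→d28:H3→d29:- -> H3
  lookup 122.77.246.22: bits 01111010010011011111011000010110 walk d0:H0→d1:-→d2:-→d3:-→d4:-→d5:-→d6:-→d7:-→d8:-→d9:-→d10:-→d11:-→d12:-→d13:-→d14:-→d15:-→d16:-→d17:-→d18:-→d19:-→d20:-→d21:-→d22:-→d23:-→d24:-→d25:-→d26:-→d27:-→d28:H3→d29:-→d30:-→d31:-→d32:H0 -> H0
  + 0.0.0.0/0 (H0) depth=0

== LOOKUPS ==
["no-route","H3","H2","H2","H1","H2","H1","H2","H3","H2","H0","H0","H0","H0","H3","H0"]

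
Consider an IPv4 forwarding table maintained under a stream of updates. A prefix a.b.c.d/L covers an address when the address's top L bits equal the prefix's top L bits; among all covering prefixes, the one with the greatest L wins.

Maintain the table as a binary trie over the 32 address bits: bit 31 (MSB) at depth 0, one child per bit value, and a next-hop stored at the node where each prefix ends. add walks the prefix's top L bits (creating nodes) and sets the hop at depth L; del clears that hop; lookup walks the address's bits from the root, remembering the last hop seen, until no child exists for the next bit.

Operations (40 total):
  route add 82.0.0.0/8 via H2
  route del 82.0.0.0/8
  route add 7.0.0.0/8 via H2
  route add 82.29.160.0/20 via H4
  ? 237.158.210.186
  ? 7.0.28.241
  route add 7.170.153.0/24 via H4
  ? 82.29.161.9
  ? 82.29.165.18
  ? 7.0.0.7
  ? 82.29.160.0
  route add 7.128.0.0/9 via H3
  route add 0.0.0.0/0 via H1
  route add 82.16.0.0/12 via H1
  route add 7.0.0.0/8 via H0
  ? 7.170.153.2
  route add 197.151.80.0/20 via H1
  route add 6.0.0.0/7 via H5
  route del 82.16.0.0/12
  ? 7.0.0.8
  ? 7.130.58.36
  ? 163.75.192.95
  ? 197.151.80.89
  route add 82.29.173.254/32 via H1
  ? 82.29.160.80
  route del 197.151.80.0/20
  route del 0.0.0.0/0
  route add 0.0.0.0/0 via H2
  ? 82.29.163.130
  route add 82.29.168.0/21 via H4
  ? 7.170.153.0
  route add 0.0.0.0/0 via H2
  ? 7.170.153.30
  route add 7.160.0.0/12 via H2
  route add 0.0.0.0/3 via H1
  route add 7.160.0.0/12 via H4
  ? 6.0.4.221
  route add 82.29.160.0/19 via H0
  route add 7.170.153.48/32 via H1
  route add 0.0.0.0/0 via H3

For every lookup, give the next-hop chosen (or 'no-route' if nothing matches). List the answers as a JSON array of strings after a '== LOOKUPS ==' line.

Apply in order:
  + 82.0.0.0/8 (H2) depth=8
  - 82.0.0.0/8 clear@8
  + 7.0.0.0/8 (H2) depth=8
  + 82.29.160.0/20 (H4) depth=20
  Q 237.158.210.186: descend ε ; hops seen [∅] ; pick no-route
  Q 7.0.28.241: descend 00000111 ; hops seen [H2] ; pick H2
  + 7.170.153.0/24 (H4) depth=24
  Q 82.29.161.9: descend 01010010000111011010 ; hops seen [H4] ; pick H4
  Q 82.29.165.18: descend 01010010000111011010 ; hops seen [H4] ; pick H4
  Q 7.0.0.7: descend 00000111 ; hops seen [H2] ; pick H2
  Q 82.29.160.0: descend 01010010000111011010 ; hops seen [H4] ; pick H4
  + 7.128.0.0/9 (H3) depth=9
  + 0.0.0.0/0 (H1) depth=0
  + 82.16.0.0/12 (H1) depth=12
  + 7.0.0.0/8 (H0) depth=8
  Q 7.170.153.2: descend 000001111010101010011001 ; hops seen [H1,H0,H3,H4] ; pick H4
  + 197.151.80.0/20 (H1) depth=20
  + 6.0.0.0/7 (H5) depth=7
  - 82.16.0.0/12 clear@12
  Q 7.0.0.8: descend 00000111 ; hops seen [H1,H5,H0] ; pick H0
  Q 7.130.58.36: descend 0000011110 ; hops seen [H1,H5,H0,H3] ; pick H3
  Q 163.75.192.95: descend 1 ; hops seen [H1] ; pick H1
  Q 197.151.80.89: descend 11000101100101110101 ; hops seen [H1,H1] ; pick H1
  + 82.29.173.254/32 (H1) depth=32
  Q 82.29.160.80: descend 01010010000111011010 ; hops seen [H1,H4] ; pick H4
  - 197.151.80.0/20 clear@20
  - 0.0.0.0/0 clear@0
  + 0.0.0.0/0 (H2) depth=0
  Q 82.29.163.130: descend 01010010000111011010 ; hops seen [H2,H4] ; pick H4
  + 82.29.168.0/21 (H4) depth=21
  Q 7.170.153.0: descend 000001111010101010011001 ; hops seen [H2,H5,H0,H3,H4] ; pick H4
  + 0.0.0.0/0 (H2) depth=0
  Q 7.170.153.30: descend 000001111010101010011001 ; hops seen [H2,H5,H0,H3,H4] ; pick H4
  + 7.160.0.0/12 (H2) depth=12
  + 0.0.0.0/3 (H1) depth=3
  + 7.160.0.0/12 (H4) depth=12
  Q 6.0.4.221: descend 0000011 ; hops seen [H2,H1,H5] ; pick H5
  + 82.29.160.0/19 (H0) depth=19
  + 7.170.153.48/32 (H1) depth=32
  + 0.0.0.0/0 (H3) depth=0

== LOOKUPS ==
["no-route","H2","H4","H4","H2","H4","H4","H0","H3","H1","H1","H4","H4","H4","H4","H5"]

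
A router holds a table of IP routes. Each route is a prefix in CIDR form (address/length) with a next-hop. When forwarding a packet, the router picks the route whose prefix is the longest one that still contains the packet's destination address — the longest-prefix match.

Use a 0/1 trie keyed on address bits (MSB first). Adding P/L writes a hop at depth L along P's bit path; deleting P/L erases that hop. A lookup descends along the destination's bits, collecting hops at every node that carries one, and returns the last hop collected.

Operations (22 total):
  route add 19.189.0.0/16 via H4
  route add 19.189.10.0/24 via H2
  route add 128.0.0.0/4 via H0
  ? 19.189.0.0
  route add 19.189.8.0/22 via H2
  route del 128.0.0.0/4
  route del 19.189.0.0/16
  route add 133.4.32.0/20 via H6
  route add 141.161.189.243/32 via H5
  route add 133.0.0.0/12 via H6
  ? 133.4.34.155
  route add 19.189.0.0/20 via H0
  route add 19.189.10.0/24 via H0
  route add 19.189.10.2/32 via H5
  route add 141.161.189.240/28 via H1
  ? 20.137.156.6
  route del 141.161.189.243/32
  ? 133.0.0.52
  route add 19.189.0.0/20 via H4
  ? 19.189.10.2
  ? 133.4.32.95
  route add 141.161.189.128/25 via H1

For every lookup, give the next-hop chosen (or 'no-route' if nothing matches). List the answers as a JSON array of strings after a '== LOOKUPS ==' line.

Process each operation:
  + 19.189.0.0/16 (H4) depth=16
  + 19.189.10.0/24 (H2) depth=24
  + 128.0.0.0/4 (H0) depth=4
  ? 19.189.0.0  path d0:-→d1:-→d2:-→d3:-→d4:-→d5:-→d6:-→d7:-→d8:-→d9:-→d10:-→d11:-→d12:-→d13:-→d14:-→d15:-→d16:H4→d17:-→d18:-→d19:-→d20:-  best=H4
  + 19.189.8.0/22 (H2) depth=22
  del 128.0.0.0/4 (clear depth 4)
  del 19.189.0.0/16 (clear depth 16)
  + 133.4.32.0/20 (H6) depth=20
  + 141.161.189.243/32 (H5) depth=32
  + 133.0.0.0/12 (H6) depth=12
  ? 133.4.34.155  path d0:-→d1:-→d2:-→d3:-→d4:-→d5:-→d6:-→d7:-→d8:-→d9:-→d10:-→d11:-→d12:H6→d13:-→d14:-→d15:-→d16:-→d17:-→d18:-→d19:-→d20:H6  best=H6
  + 19.189.0.0/20 (H0) depth=20
  + 19.189.10.0/24 (H0) depth=24
  + 19.189.10.2/32 (H5) depth=32
  + 141.161.189.240/28 (H1) depth=28
  ? 20.137.156.6  path d0:-→d1:-→d2:-→d3:-→d4:-→d5:-  best=no-route
  del 141.161.189.243/32 (clear depth 32)
  ? 133.0.0.52  path d0:-→d1:-→d2:-→d3:-→d4:-→d5:-→d6:-→d7:-→d8:-→d9:-→d10:-→d11:-→d12:H6→d13:-  best=H6
  + 19.189.0.0/20 (H4) depth=20
  ? 19.189.10.2  path d0:-→d1:-→d2:-→d3:-→d4:-→d5:-→d6:-→d7:-→d8:-→d9:-→d10:-→d11:-→d12:-→d13:-→d14:-→d15:-→d16:-→d17:-→d18:-→d19:-→d20:H4→d21:-→d22:H2→d23:-→d24:H0→d25:-→d26:-→d27:-→d28:-→d29:-→d30:-→d31:-→d32:H5  best=H5
  ? 133.4.32.95  path d0:-→d1:-→d2:-→d3:-→d4:-→d5:-→d6:-→d7:-→d8:-→d9:-→d10:-→d11:-→d12:H6→d13:-→d14:-→d15:-→d16:-→d17:-→d18:-→d19:-→d20:H6  best=H6
  + 141.161.189.128/25 (H1) depth=25

== LOOKUPS ==
["H4","H6","no-route","H6","H5","H6"]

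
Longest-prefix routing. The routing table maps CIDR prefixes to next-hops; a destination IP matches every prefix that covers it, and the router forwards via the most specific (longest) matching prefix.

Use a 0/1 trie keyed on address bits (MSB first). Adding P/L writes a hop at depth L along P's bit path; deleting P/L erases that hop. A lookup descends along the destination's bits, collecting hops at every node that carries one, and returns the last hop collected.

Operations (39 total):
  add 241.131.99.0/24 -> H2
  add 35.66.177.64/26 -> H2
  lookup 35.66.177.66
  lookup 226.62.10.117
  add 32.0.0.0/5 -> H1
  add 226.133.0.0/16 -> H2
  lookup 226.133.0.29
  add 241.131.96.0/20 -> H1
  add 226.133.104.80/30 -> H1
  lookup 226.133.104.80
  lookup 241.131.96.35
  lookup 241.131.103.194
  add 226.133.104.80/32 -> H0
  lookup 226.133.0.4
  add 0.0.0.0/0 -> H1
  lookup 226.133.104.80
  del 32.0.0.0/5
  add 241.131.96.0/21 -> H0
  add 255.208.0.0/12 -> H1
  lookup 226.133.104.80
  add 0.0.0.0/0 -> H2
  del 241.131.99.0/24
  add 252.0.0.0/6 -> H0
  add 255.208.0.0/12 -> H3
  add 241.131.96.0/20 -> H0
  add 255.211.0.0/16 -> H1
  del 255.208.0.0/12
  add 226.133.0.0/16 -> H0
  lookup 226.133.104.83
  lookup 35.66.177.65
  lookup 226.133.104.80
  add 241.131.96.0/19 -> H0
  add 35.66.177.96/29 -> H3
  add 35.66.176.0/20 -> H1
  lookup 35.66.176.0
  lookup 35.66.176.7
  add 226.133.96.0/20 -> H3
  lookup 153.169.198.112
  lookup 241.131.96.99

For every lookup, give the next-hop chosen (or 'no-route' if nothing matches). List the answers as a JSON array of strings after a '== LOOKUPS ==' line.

Apply in order:
  + 241.131.99.0/24 (H2) depth=24
  + 35.66.177.64/26 (H2) depth=26
  lookup 35.66.177.66: bits 00100011010000101011000101 walk d0:-→d1:-→d2:-→d3:-→d4:-→d5:-→d6:-→d7:-→d8:-→d9:-→d10:-→d11:-→d12:-→d13:-→d14:-→d15:-→d16:-→d17:-→d18:-→d19:-→d20:-→d21:-→d22:-→d23:-→d24:-→d25:-→d26:H2 -> H2
  lookup 226.62.10.117: bits 111 walk d0:-→d1:-→d2:-→d3:- -> no-route
  + 32.0.0.0/5 (H1) depth=5
  + 226.133.0.0/16 (H2) depth=16
  lookup 226.133.0.29: bits 1110001010000101 walk d0:-→d1:-→d2:-→d3:-→d4:-→d5:-→d6:-→d7:-→d8:-→d9:-→d10:-→d11:-→d12:-→d13:-→d14:-→d15:-→d16:H2 -> H2
  + 241.131.96.0/20 (H1) depth=20
  + 226.133.104.80/30 (H1) depth=30
  lookup 226.133.104.80: bits 111000101000010101101000010100 walk d0:-→d1:-→d2:-→d3:-→d4:-→d5:-→d6:-→d7:-→d8:-→d9:-→d10:-→d11:-→d12:-→d13:-→d14:-→d15:-→d16:H2→d17:-→d18:-→d19:-→d20:-→d21:-→d22:-→d23:-→d24:-→d25:-→d26:-→d27:-→d28:-→d29:-→d30:H1 -> H1
  lookup 241.131.96.35: bits 1111000110000011011000 walk d0:-→d1:-→d2:-→d3:-→d4:-→d5:-→d6:-→d7:-→d8:-→d9:-→d10:-→d11:-→d12:-→d13:-→d14:-→d15:-→d16:-→d17:-→d18:-→d19:-→d20:H1→d21:-→d22:- -> H1
  lookup 241.131.103.194: bits 111100011000001101100 walk d0:-→d1:-→d2:-→d3:-→d4:-→d5:-→d6:-→d7:-→d8:-→d9:-→d10:-→d11:-→d12:-→d13:-→d14:-→d15:-→d16:-→d17:-→d18:-→d19:-→d20:H1→d21:- -> H1
  + 226.133.104.80/32 (H0) depth=32
  lookup 226.133.0.4: bits 11100010100001010 walk d0:-→d1:-→d2:-→d3:-→d4:-→d5:-→d6:-→d7:-→d8:-→d9:-→d10:-→d11:-→d12:-→d13:-→d14:-→d15:-→d16:H2→d17:- -> H2
  + 0.0.0.0/0 (H1) depth=0
  lookup 226.133.104.80: bits 11100010100001010110100001010000 walk d0:H1→d1:-→d2:-→d3:-→d4:-→d5:-→d6:-→d7:-→d8:-→d9:-→d10:-→d11:-→d12:-→d13:-→d14:-→d15:-→d16:H2→d17:-→d18:-→d19:-→d20:-→d21:-→d22:-→d23:-→d24:-→d25:-→d26:-→d27:-→d28:-→d29:-→d30:H1→d31:-→d32:H0 -> H0
  del 32.0.0.0/5 (clear depth 5)
  + 241.131.96.0/21 (H0) depth=21
  + 255.208.0.0/12 (H1) depth=12
  lookup 226.133.104.80: bits 11100010100001010110100001010000 walk d0:H1→d1:-→d2:-→d3:-→d4:-→d5:-→d6:-→d7:-→d8:-→d9:-→d10:-→d11:-→d12:-→d13:-→d14:-→d15:-→d16:H2→d17:-→d18:-→d19:-→d20:-→d21:-→d22:-→d23:-→d24:-→d25:-→d26:-→d27:-→d28:-→d29:-→d30:H1→d31:-→d32:H0 -> H0
  + 0.0.0.0/0 (H2) depth=0
  del 241.131.99.0/24 (clear depth 24)
  + 252.0.0.0/6 (H0) depth=6
  + 255.208.0.0/12 (H3) depth=12
  + 241.131.96.0/20 (H0) depth=20
  + 255.211.0.0/16 (H1) depth=16
  del 255.208.0.0/12 (clear depth 12)
  + 226.133.0.0/16 (H0) depth=16
  lookup 226.133.104.83: bits 111000101000010101101000010100 walk d0:H2→d1:-→d2:-→d3:-→d4:-→d5:-→d6:-→d7:-→d8:-→d9:-→d10:-→d11:-→d12:-→d13:-→d14:-→d15:-→d16:H0→d17:-→d18:-→d19:-→d20:-→d21:-→d22:-→d23:-→d24:-→d25:-→d26:-→d27:-→d28:-→d29:-→d30:H1 -> H1
  lookup 35.66.177.65: bits 00100011010000101011000101 walk d0:H2→d1:-→d2:-→d3:-→d4:-→d5:-→d6:-→d7:-→d8:-→d9:-→d10:-→d11:-→d12:-→d13:-→d14:-→d15:-→d16:-→d17:-→d18:-→d19:-→d20:-→d21:-→d22:-→d23:-→d24:-→d25:-→d26:H2 -> H2
  lookup 226.133.104.80: bits 11100010100001010110100001010000 walk d0:H2→d1:-→d2:-→d3:-→d4:-→d5:-→d6:-→d7:-→d8:-→d9:-→d10:-→d11:-→d12:-→d13:-→d14:-→d15:-→d16:H0→d17:-→d18:-→d19:-→d20:-→d21:-→d22:-→d23:-→d24:-→d25:-→d26:-→d27:-→d28:-→d29:-→d30:H1→d31:-→d32:H0 -> H0
  + 241.131.96.0/19 (H0) depth=19
  + 35.66.177.96/29 (H3) depth=29
  + 35.66.176.0/20 (H1) depth=20
  lookup 35.66.176.0: bits 00100011010000101011000 walk d0:H2→d1:-→d2:-→d3:-→d4:-→d5:-→d6:-→d7:-→d8:-→d9:-→d10:-→d11:-→d12:-→d13:-→d14:-→d15:-→d16:-→d17:-→d18:-→d19:-→d20:H1→d21:-→d22:-→d23:- -> H1
  lookup 35.66.176.7: bits 00100011010000101011000 walk d0:H2→d1:-→d2:-→d3:-→d4:-→d5:-→d6:-→d7:-→d8:-→d9:-→d10:-→d11:-→d12:-→d13:-→d14:-→d15:-→d16:-→d17:-→d18:-→d19:-→d20:H1→d21:-→d22:-→d23:- -> H1
  + 226.133.96.0/20 (H3) depth=20
  lookup 153.169.198.112: bits 1 walk d0:H2→d1:- -> H2
  lookup 241.131.96.99: bits 1111000110000011011000 walk d0:H2→d1:-→d2:-→d3:-→d4:-→d5:-→d6:-→d7:-→d8:-→d9:-→d10:-→d11:-→d12:-→d13:-→d14:-→d15:-→d16:-→d17:-→d18:-→d19:H0→d20:H0→d21:H0→d22:- -> H0

== LOOKUPS ==
["H2","no-route","H2","H1","H1","H1","H2","H0","H0","H1","H2","H0","H1","H1","H2","H0"]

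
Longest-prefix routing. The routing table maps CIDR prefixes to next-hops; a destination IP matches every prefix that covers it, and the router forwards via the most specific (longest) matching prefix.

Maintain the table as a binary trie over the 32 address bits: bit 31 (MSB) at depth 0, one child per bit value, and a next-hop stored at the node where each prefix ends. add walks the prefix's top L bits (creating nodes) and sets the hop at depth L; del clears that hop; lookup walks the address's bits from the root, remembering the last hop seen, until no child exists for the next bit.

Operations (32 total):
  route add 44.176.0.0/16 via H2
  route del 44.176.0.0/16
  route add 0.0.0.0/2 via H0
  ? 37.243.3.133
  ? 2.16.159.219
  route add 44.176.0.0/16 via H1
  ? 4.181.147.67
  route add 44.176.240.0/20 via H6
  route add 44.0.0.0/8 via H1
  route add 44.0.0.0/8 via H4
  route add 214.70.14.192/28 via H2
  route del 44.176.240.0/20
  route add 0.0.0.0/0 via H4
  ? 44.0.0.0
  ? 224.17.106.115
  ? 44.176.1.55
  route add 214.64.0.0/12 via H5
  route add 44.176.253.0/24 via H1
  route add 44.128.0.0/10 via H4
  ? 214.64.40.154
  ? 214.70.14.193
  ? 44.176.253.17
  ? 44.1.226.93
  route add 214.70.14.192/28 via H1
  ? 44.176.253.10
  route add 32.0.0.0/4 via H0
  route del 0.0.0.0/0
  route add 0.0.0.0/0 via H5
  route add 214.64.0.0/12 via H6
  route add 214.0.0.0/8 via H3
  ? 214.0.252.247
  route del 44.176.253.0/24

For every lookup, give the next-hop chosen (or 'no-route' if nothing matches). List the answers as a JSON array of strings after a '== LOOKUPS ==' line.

Trace:
  + 44.176.0.0/16 (H2) depth=16
  del 44.176.0.0/16 (clear depth 16)
  + 0.0.0.0/2 (H0) depth=2
  ? 37.243.3.133  path d0:-→d1:-→d2:H0→d3:-→d4:-  best=H0
  ? 2.16.159.219  path d0:-→d1:-→d2:H0  best=H0
  + 44.176.0.0/16 (H1) depth=16
  ? 4.181.147.67  path d0:-→d1:-→d2:H0  best=H0
  + 44.176.240.0/20 (H6) depth=20
  + 44.0.0.0/8 (H1) depth=8
  + 44.0.0.0/8 (H4) depth=8
  + 214.70.14.192/28 (H2) depth=28
  del 44.176.240.0/20 (clear depth 20)
  + 0.0.0.0/0 (H4) depth=0
  ? 44.0.0.0  path d0:H4→d1:-→d2:H0→d3:-→d4:-→d5:-→d6:-→d7:-→d8:H4  best=H4
  ? 224.17.106.115  path d0:H4→d1:-→d2:-  best=H4
  ? 44.176.1.55  path d0:H4→d1:-→d2:H0→d3:-→d4:-→d5:-→d6:-→d7:-→d8:H4→d9:-→d10:-→d11:-→d12:-→d13:-→d14:-→d15:-→d16:H1  best=H1
  + 214.64.0.0/12 (H5) depth=12
  + 44.176.253.0/24 (H1) depth=24
  + 44.128.0.0/10 (H4) depth=10
  ? 214.64.40.154  path d0:H4→d1:-→d2:-→d3:-→d4:-→d5:-→d6:-→d7:-→d8:-→d9:-→d10:-→d11:-→d12:H5→d13:-  best=H5
  ? 214.70.14.193  path d0:H4→d1:-→d2:-→d3:-→d4:-→d5:-→d6:-→d7:-→d8:-→d9:-→d10:-→d11:-→d12:H5→d13:-→d14:-→d15:-→d16:-→d17:-→d18:-→d19:-→d20:-→d21:-→d22:-→d23:-→d24:-→d25:-→d26:-→d27:-→d28:H2  best=H2
  ? 44.176.253.17  path d0:H4→d1:-→d2:H0→d3:-→d4:-→d5:-→d6:-→d7:-→d8:H4→d9:-→d10:H4→d11:-→d12:-→d13:-→d14:-→d15:-→d16:H1→d17:-→d18:-→d19:-→d20:-→d21:-→d22:-→d23:-→d24:H1  best=H1
  ? 44.1.226.93  path d0:H4→d1:-→d2:H0→d3:-→d4:-→d5:-→d6:-→d7:-→d8:H4  best=H4
  + 214.70.14.192/28 (H1) depth=28
  ? 44.176.253.10  path d0:H4→d1:-→d2:H0→d3:-→d4:-→d5:-→d6:-→d7:-→d8:H4→d9:-→d10:H4→d11:-→d12:-→d13:-→d14:-→d15:-→d16:H1→d17:-→d18:-→d19:-→d20:-→d21:-→d22:-→d23:-→d24:H1  best=H1
  + 32.0.0.0/4 (H0) depth=4
  del 0.0.0.0/0 (clear depth 0)
  + 0.0.0.0/0 (H5) depth=0
  + 214.64.0.0/12 (H6) depth=12
  + 214.0.0.0/8 (H3) depth=8
  ? 214.0.252.247  path d0:H5→d1:-→d2:-→d3:-→d4:-→d5:-→d6:-→d7:-→d8:H3→d9:-  best=H3
  del 44.176.253.0/24 (clear depth 24)

== LOOKUPS ==
["H0","H0","H0","H4","H4","H1","H5","H2","H1","H4","H1","H3"]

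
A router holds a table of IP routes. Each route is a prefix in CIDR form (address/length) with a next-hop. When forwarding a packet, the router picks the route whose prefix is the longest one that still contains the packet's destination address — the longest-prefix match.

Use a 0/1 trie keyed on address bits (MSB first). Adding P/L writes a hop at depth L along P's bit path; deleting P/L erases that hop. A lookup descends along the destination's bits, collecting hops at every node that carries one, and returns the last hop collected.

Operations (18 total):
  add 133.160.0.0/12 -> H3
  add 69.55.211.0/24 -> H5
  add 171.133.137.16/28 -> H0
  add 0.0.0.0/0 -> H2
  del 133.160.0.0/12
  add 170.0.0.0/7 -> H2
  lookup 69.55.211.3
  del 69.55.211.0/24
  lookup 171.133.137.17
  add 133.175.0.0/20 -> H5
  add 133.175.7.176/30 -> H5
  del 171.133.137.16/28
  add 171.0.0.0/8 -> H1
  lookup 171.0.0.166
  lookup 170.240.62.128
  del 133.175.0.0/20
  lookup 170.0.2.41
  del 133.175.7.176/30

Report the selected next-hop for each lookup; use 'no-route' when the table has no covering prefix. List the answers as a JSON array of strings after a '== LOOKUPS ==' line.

Process each operation:
  add 133.160.0.0/12 -> H3 at depth 12
  add 69.55.211.0/24 -> H5 at depth 24
  add 171.133.137.16/28 -> H0 at depth 28
  add 0.0.0.0/0 -> H2 at depth 0
  - 133.160.0.0/12 clear@12
  add 170.0.0.0/7 -> H2 at depth 7
  lookup 69.55.211.3: bits 010001010011011111010011 walk d0:H2→d1:-→d2:-→d3:-→d4:-→d5:-→d6:-→d7:-→d8:-→d9:-→d10:-→d11:-→d12:-→d13:-→d14:-→d15:-→d16:-→d17:-→d18:-→d19:-→d20:-→d21:-→d22:-→d23:-→d24:H5 -> H5
  - 69.55.211.0/24 clear@24
  lookup 171.133.137.17: bits 1010101110000101100010010001 walk d0:H2→d1:-→d2:-→d3:-→d4:-→d5:-→d6:-→d7:H2→d8:-→d9:-→d10:-→d11:-→d12:-→d13:-→d14:-→d15:-→d16:-→d17:-→d18:-→d19:-→d20:-→d21:-→d22:-→d23:-→d24:-→d25:-→d26:-→d27:-→d28:H0 -> H0
  add 133.175.0.0/20 -> H5 at depth 20
  add 133.175.7.176/30 -> H5 at depth 30
  - 171.133.137.16/28 clear@28
  add 171.0.0.0/8 -> H1 at depth 8
  lookup 171.0.0.166: bits 10101011 walk d0:H2→d1:-→d2:-→d3:-→d4:-→d5:-→d6:-→d7:H2→d8:H1 -> H1
  lookup 170.240.62.128: bits 1010101 walk d0:H2→d1:-→d2:-→d3:-→d4:-→d5:-→d6:-→d7:H2 -> H2
  - 133.175.0.0/20 clear@20
  lookup 170.0.2.41: bits 1010101 walk d0:H2→d1:-→d2:-→d3:-→d4:-→d5:-→d6:-→d7:H2 -> H2
  - 133.175.7.176/30 clear@30

== LOOKUPS ==
["H5","H0","H1","H2","H2"]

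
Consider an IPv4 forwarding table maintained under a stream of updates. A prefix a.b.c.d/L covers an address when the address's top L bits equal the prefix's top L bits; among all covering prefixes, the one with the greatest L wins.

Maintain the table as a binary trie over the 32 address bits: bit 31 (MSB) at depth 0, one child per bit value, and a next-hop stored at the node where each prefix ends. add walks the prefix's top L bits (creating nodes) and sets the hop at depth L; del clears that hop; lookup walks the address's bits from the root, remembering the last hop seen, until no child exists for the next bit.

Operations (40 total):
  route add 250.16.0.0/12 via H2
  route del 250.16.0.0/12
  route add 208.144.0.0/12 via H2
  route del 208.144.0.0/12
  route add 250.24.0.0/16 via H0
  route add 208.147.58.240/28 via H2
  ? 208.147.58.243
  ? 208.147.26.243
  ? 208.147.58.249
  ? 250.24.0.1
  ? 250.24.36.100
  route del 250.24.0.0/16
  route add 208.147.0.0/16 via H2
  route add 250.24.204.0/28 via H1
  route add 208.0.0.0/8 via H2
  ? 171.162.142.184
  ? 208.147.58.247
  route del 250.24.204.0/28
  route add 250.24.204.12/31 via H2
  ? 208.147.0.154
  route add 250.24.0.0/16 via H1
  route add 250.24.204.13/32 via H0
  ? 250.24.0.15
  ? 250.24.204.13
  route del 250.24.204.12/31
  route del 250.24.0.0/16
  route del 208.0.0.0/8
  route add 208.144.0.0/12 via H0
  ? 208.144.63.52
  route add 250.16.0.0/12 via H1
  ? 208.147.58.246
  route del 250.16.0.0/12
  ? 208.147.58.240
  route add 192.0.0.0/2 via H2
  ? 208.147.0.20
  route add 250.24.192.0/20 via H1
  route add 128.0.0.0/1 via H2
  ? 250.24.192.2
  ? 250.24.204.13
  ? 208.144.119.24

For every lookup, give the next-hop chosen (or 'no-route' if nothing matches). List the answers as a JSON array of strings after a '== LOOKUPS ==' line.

Process each operation:
  + 250.16.0.0/12 (H2) depth=12
  - 250.16.0.0/12 clear@12
  + 208.144.0.0/12 (H2) depth=12
  - 208.144.0.0/12 clear@12
  + 250.24.0.0/16 (H0) depth=16
  + 208.147.58.240/28 (H2) depth=28
  ? 208.147.58.243  path d0:-→d1:-→d2:-→d3:-→d4:-→d5:-→d6:-→d7:-→d8:-→d9:-→d10:-→d11:-→d12:-→d13:-→d14:-→d15:-→d16:-→d17:-→d18:-→d19:-→d20:-→d21:-→d22:-→d23:-→d24:-→d25:-→d26:-→d27:-→d28:H2  best=H2
  ? 208.147.26.243  path d0:-→d1:-→d2:-→d3:-→d4:-→d5:-→d6:-→d7:-→d8:-→d9:-→d10:-→d11:-→d12:-→d13:-→d14:-→d15:-→d16:-→d17:-→d18:-  best=no-route
  ? 208.147.58.249  path d0:-→d1:-→d2:-→d3:-→d4:-→d5:-→d6:-→d7:-→d8:-→d9:-→d10:-→d11:-→d12:-→d13:-→d14:-→d15:-→d16:-→d17:-→d18:-→d19:-→d20:-→d21:-→d22:-→d23:-→d24:-→d25:-→d26:-→d27:-→d28:H2  best=H2
  ? 250.24.0.1  path d0:-→d1:-→d2:-→d3:-→d4:-→d5:-→d6:-→d7:-→d8:-→d9:-→d10:-→d11:-→d12:-→d13:-→d14:-→d15:-→d16:H0  best=H0
  ? 250.24.36.100  path d0:-→d1:-→d2:-→d3:-→d4:-→d5:-→d6:-→d7:-→d8:-→d9:-→d10:-→d11:-→d12:-→d13:-→d14:-→d15:-→d16:H0  best=H0
  - 250.24.0.0/16 clear@16
  + 208.147.0.0/16 (H2) depth=16
  + 250.24.204.0/28 (H1) depth=28
  + 208.0.0.0/8 (H2) depth=8
  ? 171.162.142.184  path d0:-→d1:-  best=no-route
  ? 208.147.58.247  path d0:-→d1:-→d2:-→d3:-→d4:-→d5:-→d6:-→d7:-→d8:H2→d9:-→d10:-→d11:-→d12:-→d13:-→d14:-→d15:-→d16:H2→d17:-→d18:-→d19:-→d20:-→d21:-→d22:-→d23:-→d24:-→d25:-→d26:-→d27:-→d28:H2  best=H2
  - 250.24.204.0/28 clear@28
  + 250.24.204.12/31 (H2) depth=31
  ? 208.147.0.154  path d0:-→d1:-→d2:-→d3:-→d4:-→d5:-→d6:-→d7:-→d8:H2→d9:-→d10:-→d11:-→d12:-→d13:-→d14:-→d15:-→d16:H2→d17:-→d18:-  best=H2
  + 250.24.0.0/16 (H1) depth=16
  + 250.24.204.13/32 (H0) depth=32
  ? 250.24.0.15  path d0:-→d1:-→d2:-→d3:-→d4:-→d5:-→d6:-→d7:-→d8:-→d9:-→d10:-→d11:-→d12:-→d13:-→d14:-→d15:-→d16:H1  best=H1
  ? 250.24.204.13  path d0:-→d1:-→d2:-→d3:-→d4:-→d5:-→d6:-→d7:-→d8:-→d9:-→d10:-→d11:-→d12:-→d13:-→d14:-→d15:-→d16:H1→d17:-→d18:-→d19:-→d20:-→d21:-→d22:-→d23:-→d24:-→d25:-→d26:-→d27:-→d28:-→d29:-→d30:-→d31:H2→d32:H0  best=H0
  - 250.24.204.12/31 clear@31
  - 250.24.0.0/16 clear@16
  - 208.0.0.0/8 clear@8
  + 208.144.0.0/12 (H0) depth=12
  ? 208.144.63.52  path d0:-→d1:-→d2:-→d3:-→d4:-→d5:-→d6:-→d7:-→d8:-→d9:-→d10:-→d11:-→d12:H0→d13:-→d14:-  best=H0
  + 250.16.0.0/12 (H1) depth=12
  ? 208.147.58.246  path d0:-→d1:-→d2:-→d3:-→d4:-→d5:-→d6:-→d7:-→d8:-→d9:-→d10:-→d11:-→d12:H0→d13:-→d14:-→d15:-→d16:H2→d17:-→d18:-→d19:-→d20:-→d21:-→d22:-→d23:-→d24:-→d25:-→d26:-→d27:-→d28:H2  best=H2
  - 250.16.0.0/12 clear@12
  ? 208.147.58.240  path d0:-→d1:-→d2:-→d3:-→d4:-→d5:-→d6:-→d7:-→d8:-→d9:-→d10:-→d11:-→d12:H0→d13:-→d14:-→d15:-→d16:H2→d17:-→d18:-→d19:-→d20:-→d21:-→d22:-→d23:-→d24:-→d25:-→d26:-→d27:-→d28:H2  best=H2
  + 192.0.0.0/2 (H2) depth=2
  ? 208.147.0.20  path d0:-→d1:-→d2:H2→d3:-→d4:-→d5:-→d6:-→d7:-→d8:-→d9:-→d10:-→d11:-→d12:H0→d13:-→d14:-→d15:-→d16:H2→d17:-→d18:-  best=H2
  + 250.24.192.0/20 (H1) depth=20
  + 128.0.0.0/1 (H2) depth=1
  ? 250.24.192.2  path d0:-→d1:H2→d2:H2→d3:-→d4:-→d5:-→d6:-→d7:-→d8:-→d9:-→d10:-→d11:-→d12:-→d13:-→d14:-→d15:-→d16:-→d17:-→d18:-→d19:-→d20:H1  best=H1
  ? 250.24.204.13  path d0:-→d1:H2→d2:H2→d3:-→d4:-→d5:-→d6:-→d7:-→d8:-→d9:-→d10:-→d11:-→d12:-→d13:-→d14:-→d15:-→d16:-→d17:-→d18:-→d19:-→d20:H1→d21:-→d22:-→d23:-→d24:-→d25:-→d26:-→d27:-→d28:-→d29:-→d30:-→d31:-→d32:H0  best=H0
  ? 208.144.119.24  path d0:-→d1:H2→d2:H2→d3:-→d4:-→d5:-→d6:-→d7:-→d8:-→d9:-→d10:-→d11:-→d12:H0→d13:-→d14:-  best=H0

== LOOKUPS ==
["H2","no-route","H2","H0","H0","no-route","H2","H2","H1","H0","H0","H2","H2","H2","H1","H0","H0"]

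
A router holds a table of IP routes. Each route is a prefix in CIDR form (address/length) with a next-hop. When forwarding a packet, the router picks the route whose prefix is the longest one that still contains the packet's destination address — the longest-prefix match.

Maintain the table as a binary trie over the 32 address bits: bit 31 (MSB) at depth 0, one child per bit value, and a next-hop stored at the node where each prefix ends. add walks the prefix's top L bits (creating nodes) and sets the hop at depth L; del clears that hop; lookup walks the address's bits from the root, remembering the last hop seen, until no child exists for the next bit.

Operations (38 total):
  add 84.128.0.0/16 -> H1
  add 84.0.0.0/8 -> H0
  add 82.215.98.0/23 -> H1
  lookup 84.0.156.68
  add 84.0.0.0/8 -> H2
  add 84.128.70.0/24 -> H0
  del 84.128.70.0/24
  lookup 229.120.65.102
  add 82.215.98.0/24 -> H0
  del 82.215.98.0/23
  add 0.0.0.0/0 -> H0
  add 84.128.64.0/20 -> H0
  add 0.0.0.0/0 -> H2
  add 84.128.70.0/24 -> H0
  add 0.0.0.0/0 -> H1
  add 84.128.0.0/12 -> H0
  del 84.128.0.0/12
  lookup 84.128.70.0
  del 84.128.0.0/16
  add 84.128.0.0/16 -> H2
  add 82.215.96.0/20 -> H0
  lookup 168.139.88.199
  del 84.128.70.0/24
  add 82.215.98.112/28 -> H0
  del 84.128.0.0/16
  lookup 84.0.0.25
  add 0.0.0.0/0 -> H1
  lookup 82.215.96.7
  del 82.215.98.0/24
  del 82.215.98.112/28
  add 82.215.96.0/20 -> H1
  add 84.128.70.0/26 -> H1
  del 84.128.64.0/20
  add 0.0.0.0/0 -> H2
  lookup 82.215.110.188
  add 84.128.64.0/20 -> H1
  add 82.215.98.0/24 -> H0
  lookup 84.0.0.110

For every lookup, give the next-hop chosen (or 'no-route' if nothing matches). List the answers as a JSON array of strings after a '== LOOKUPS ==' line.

Process each operation:
  + 84.128.0.0/16 (H1) depth=16
  + 84.0.0.0/8 (H0) depth=8
  + 82.215.98.0/23 (H1) depth=23
  Q 84.0.156.68: descend 01010100 ; hops seen [H0] ; pick H0
  + 84.0.0.0/8 (H2) depth=8
  + 84.128.70.0/24 (H0) depth=24
  - 84.128.70.0/24 clear@24
  Q 229.120.65.102: descend ε ; hops seen [∅] ; pick no-route
  + 82.215.98.0/24 (H0) depth=24
  - 82.215.98.0/23 clear@23
  + 0.0.0.0/0 (H0) depth=0
  + 84.128.64.0/20 (H0) depth=20
  + 0.0.0.0/0 (H2) depth=0
  + 84.128.70.0/24 (H0) depth=24
  + 0.0.0.0/0 (H1) depth=0
  + 84.128.0.0/12 (H0) depth=12
  - 84.128.0.0/12 clear@12
  Q 84.128.70.0: descend 010101001000000001000110 ; hops seen [H1,H2,H1,H0,H0] ; pick H0
  - 84.128.0.0/16 clear@16
  + 84.128.0.0/16 (H2) depth=16
  + 82.215.96.0/20 (H0) depth=20
  Q 168.139.88.199: descend ε ; hops seen [H1] ; pick H1
  - 84.128.70.0/24 clear@24
  + 82.215.98.112/28 (H0) depth=28
  - 84.128.0.0/16 clear@16
  Q 84.0.0.25: descend 01010100 ; hops seen [H1,H2] ; pick H2
  + 0.0.0.0/0 (H1) depth=0
  Q 82.215.96.7: descend 0101001011010111011000 ; hops seen [H1,H0] ; pick H0
  - 82.215.98.0/24 clear@24
  - 82.215.98.112/28 clear@28
  + 82.215.96.0/20 (H1) depth=20
  + 84.128.70.0/26 (H1) depth=26
  - 84.128.64.0/20 clear@20
  + 0.0.0.0/0 (H2) depth=0
  Q 82.215.110.188: descend 01010010110101110110 ; hops seen [H2,H1] ; pick H1
  + 84.128.64.0/20 (H1) depth=20
  + 82.215.98.0/24 (H0) depth=24
  Q 84.0.0.110: descend 01010100 ; hops seen [H2,H2] ; pick H2

== LOOKUPS ==
["H0","no-route","H0","H1","H2","H0","H1","H2"]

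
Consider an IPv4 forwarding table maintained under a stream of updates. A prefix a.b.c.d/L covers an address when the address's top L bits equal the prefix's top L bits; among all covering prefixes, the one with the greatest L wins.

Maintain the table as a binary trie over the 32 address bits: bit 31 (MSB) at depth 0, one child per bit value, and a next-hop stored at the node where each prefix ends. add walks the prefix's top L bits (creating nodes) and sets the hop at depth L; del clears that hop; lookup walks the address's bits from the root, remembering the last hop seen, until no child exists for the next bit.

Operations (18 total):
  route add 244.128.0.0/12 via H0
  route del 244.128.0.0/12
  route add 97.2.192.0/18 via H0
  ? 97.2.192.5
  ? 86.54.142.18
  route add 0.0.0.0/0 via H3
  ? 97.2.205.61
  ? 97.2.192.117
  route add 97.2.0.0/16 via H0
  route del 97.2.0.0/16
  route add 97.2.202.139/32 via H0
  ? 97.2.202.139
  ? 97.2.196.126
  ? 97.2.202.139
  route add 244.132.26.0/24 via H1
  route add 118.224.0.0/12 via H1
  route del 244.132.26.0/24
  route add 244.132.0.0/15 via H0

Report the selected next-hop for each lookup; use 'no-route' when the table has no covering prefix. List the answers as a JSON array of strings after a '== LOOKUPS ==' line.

Trace:
  + 244.128.0.0/12 (H0) depth=12
  del 244.128.0.0/12 (clear depth 12)
  + 97.2.192.0/18 (H0) depth=18
  lookup 97.2.192.5: bits 011000010000001011 walk d0:-→d1:-→d2:-→d3:-→d4:-→d5:-→d6:-→d7:-→d8:-→d9:-→d10:-→d11:-→d12:-→d13:-→d14:-→d15:-→d16:-→d17:-→d18:H0 -> H0
  lookup 86.54.142.18: bits 01 walk d0:-→d1:-→d2:- -> no-route
  + 0.0.0.0/0 (H3) depth=0
  lookup 97.2.205.61: bits 011000010000001011 walk d0:H3→d1:-→d2:-→d3:-→d4:-→d5:-→d6:-→d7:-→d8:-→d9:-→d10:-→d11:-→d12:-→d13:-→d14:-→d15:-→d16:-→d17:-→d18:H0 -> H0
  lookup 97.2.192.117: bits 011000010000001011 walk d0:H3→d1:-→d2:-→d3:-→d4:-→d5:-→d6:-→d7:-→d8:-→d9:-→d10:-→d11:-→d12:-→d13:-→d14:-→d15:-→d16:-→d17:-→d18:H0 -> H0
  + 97.2.0.0/16 (H0) depth=16
  del 97.2.0.0/16 (clear depth 16)
  + 97.2.202.139/32 (H0) depth=32
  lookup 97.2.202.139: bits 01100001000000101100101010001011 walk d0:H3→d1:-→d2:-→d3:-→d4:-→d5:-→d6:-→d7:-→d8:-→d9:-→d10:-→d11:-→d12:-→d13:-→d14:-→d15:-→d16:-→d17:-→d18:H0→d19:-→d20:-→d21:-→d22:-→d23:-→d24:-→d25:-→d26:-→d27:-→d28:-→d29:-→d30:-→d31:-→d32:H0 -> H0
  lookup 97.2.196.126: bits 01100001000000101100 walk d0:H3→d1:-→d2:-→d3:-→d4:-→d5:-→d6:-→d7:-→d8:-→d9:-→d10:-→d11:-→d12:-→d13:-→d14:-→d15:-→d16:-→d17:-→d18:H0→d19:-→d20:- -> H0
  lookup 97.2.202.139: bits 01100001000000101100101010001011 walk d0:H3→d1:-→d2:-→d3:-→d4:-→d5:-→d6:-→d7:-→d8:-→d9:-→d10:-→d11:-→d12:-→d13:-→d14:-→d15:-→d16:-→d17:-→d18:H0→d19:-→d20:-→d21:-→d22:-→d23:-→d24:-→d25:-→d26:-→d27:-→d28:-→d29:-→d30:-→d31:-→d32:H0 -> H0
  + 244.132.26.0/24 (H1) depth=24
  + 118.224.0.0/12 (H1) depth=12
  del 244.132.26.0/24 (clear depth 24)
  + 244.132.0.0/15 (H0) depth=15

== LOOKUPS ==
["H0","no-route","H0","H0","H0","H0","H0"]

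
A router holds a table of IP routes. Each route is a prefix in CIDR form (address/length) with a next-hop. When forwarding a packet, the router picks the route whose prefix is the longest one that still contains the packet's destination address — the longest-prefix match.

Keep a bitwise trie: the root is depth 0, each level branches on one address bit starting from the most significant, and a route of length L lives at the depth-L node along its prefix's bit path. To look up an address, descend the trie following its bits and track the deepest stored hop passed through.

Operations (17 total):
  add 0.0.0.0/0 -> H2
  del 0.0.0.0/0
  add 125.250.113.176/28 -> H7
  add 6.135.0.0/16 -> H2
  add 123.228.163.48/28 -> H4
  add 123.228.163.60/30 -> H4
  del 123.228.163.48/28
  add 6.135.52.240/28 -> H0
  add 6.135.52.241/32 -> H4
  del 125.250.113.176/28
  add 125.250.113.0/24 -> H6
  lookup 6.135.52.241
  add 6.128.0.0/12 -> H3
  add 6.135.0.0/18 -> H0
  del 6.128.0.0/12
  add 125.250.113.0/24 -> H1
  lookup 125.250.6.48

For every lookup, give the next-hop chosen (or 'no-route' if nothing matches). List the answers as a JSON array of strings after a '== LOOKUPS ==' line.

Apply in order:
  + 0.0.0.0/0 (H2) depth=0
  del 0.0.0.0/0 (clear depth 0)
  + 125.250.113.176/28 (H7) depth=28
  + 6.135.0.0/16 (H2) depth=16
  + 123.228.163.48/28 (H4) depth=28
  + 123.228.163.60/30 (H4) depth=30
  del 123.228.163.48/28 (clear depth 28)
  + 6.135.52.240/28 (H0) depth=28
  + 6.135.52.241/32 (H4) depth=32
  del 125.250.113.176/28 (clear depth 28)
  + 125.250.113.0/24 (H6) depth=24
  Q 6.135.52.241: descend 00000110100001110011010011110001 ; hops seen [H2,H0,H4] ; pick H4
  + 6.128.0.0/12 (H3) depth=12
  + 6.135.0.0/18 (H0) depth=18
  del 6.128.0.0/12 (clear depth 12)
  + 125.250.113.0/24 (H1) depth=24
  Q 125.250.6.48: descend 01111101111110100 ; hops seen [∅] ; pick no-route

== LOOKUPS ==
["H4","no-route"]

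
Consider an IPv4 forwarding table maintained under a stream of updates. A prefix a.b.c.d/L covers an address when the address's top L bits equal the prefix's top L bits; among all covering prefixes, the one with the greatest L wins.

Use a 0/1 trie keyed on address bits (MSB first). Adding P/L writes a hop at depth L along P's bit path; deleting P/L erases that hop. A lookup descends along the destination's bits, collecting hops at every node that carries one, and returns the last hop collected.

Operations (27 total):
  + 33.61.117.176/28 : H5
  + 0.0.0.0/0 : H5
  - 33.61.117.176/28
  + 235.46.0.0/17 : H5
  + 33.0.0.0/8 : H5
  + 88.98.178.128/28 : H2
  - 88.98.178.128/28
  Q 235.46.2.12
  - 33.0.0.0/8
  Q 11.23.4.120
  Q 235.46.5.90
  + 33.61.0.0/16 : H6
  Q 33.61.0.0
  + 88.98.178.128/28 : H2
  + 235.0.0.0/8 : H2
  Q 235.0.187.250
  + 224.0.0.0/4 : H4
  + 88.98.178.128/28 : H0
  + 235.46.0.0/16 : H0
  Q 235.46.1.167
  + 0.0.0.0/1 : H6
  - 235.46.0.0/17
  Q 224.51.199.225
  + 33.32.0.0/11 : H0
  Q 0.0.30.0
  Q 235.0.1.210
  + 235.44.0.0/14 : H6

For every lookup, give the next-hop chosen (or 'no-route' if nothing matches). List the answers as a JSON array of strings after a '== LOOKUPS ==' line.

Apply in order:
  + 33.61.117.176/28 (H5) depth=28
  + 0.0.0.0/0 (H5) depth=0
  - 33.61.117.176/28 clear@28
  + 235.46.0.0/17 (H5) depth=17
  + 33.0.0.0/8 (H5) depth=8
  + 88.98.178.128/28 (H2) depth=28
  - 88.98.178.128/28 clear@28
  ? 235.46.2.12  path d0:H5→d1:-→d2:-→d3:-→d4:-→d5:-→d6:-→d7:-→d8:-→d9:-→d10:-→d11:-→d12:-→d13:-→d14:-→d15:-→d16:-→d17:H5  best=H5
  - 33.0.0.0/8 clear@8
  ? 11.23.4.120  path d0:H5→d1:-→d2:-  best=H5
  ? 235.46.5.90  path d0:H5→d1:-→d2:-→d3:-→d4:-→d5:-→d6:-→d7:-→d8:-→d9:-→d10:-→d11:-→d12:-→d13:-→d14:-→d15:-→d16:-→d17:H5  best=H5
  + 33.61.0.0/16 (H6) depth=16
  ? 33.61.0.0  path d0:H5→d1:-→d2:-→d3:-→d4:-→d5:-→d6:-→d7:-→d8:-→d9:-→d10:-→d11:-→d12:-→d13:-→d14:-→d15:-→d16:H6→d17:-  best=H6
  + 88.98.178.128/28 (H2) depth=28
  + 235.0.0.0/8 (H2) depth=8
  ? 235.0.187.250  path d0:H5→d1:-→d2:-→d3:-→d4:-→d5:-→d6:-→d7:-→d8:H2→d9:-→d10:-  best=H2
  + 224.0.0.0/4 (H4) depth=4
  + 88.98.178.128/28 (H0) depth=28
  + 235.46.0.0/16 (H0) depth=16
  ? 235.46.1.167  path d0:H5→d1:-→d2:-→d3:-→d4:H4→d5:-→d6:-→d7:-→d8:H2→d9:-→d10:-→d11:-→d12:-→d13:-→d14:-→d15:-→d16:H0→d17:H5  best=H5
  + 0.0.0.0/1 (H6) depth=1
  - 235.46.0.0/17 clear@17
  ? 224.51.199.225  path d0:H5→d1:-→d2:-→d3:-→d4:H4  best=H4
  + 33.32.0.0/11 (H0) depth=11
  ? 0.0.30.0  path d0:H5→d1:H6→d2:-  best=H6
  ? 235.0.1.210  path d0:H5→d1:-→d2:-→d3:-→d4:H4→d5:-→d6:-→d7:-→d8:H2→d9:-→d10:-  best=H2
  + 235.44.0.0/14 (H6) depth=14

== LOOKUPS ==
["H5","H5","H5","H6","H2","H5","H4","H6","H2"]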